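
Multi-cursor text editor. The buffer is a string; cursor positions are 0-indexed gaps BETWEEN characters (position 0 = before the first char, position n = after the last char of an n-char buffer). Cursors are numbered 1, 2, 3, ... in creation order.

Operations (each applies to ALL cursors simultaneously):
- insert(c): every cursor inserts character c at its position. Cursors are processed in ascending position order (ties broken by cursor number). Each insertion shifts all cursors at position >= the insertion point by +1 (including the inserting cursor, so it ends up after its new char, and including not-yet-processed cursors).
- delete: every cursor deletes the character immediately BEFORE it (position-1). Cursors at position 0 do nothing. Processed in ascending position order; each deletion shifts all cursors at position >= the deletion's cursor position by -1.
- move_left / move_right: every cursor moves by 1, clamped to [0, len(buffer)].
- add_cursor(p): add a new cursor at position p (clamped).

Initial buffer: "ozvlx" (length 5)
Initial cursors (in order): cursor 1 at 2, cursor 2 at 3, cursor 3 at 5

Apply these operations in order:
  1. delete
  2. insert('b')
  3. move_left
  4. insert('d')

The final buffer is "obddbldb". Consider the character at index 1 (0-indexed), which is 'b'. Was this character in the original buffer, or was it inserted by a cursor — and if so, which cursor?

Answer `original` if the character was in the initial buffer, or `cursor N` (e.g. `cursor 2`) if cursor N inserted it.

After op 1 (delete): buffer="ol" (len 2), cursors c1@1 c2@1 c3@2, authorship ..
After op 2 (insert('b')): buffer="obblb" (len 5), cursors c1@3 c2@3 c3@5, authorship .12.3
After op 3 (move_left): buffer="obblb" (len 5), cursors c1@2 c2@2 c3@4, authorship .12.3
After op 4 (insert('d')): buffer="obddbldb" (len 8), cursors c1@4 c2@4 c3@7, authorship .1122.33
Authorship (.=original, N=cursor N): . 1 1 2 2 . 3 3
Index 1: author = 1

Answer: cursor 1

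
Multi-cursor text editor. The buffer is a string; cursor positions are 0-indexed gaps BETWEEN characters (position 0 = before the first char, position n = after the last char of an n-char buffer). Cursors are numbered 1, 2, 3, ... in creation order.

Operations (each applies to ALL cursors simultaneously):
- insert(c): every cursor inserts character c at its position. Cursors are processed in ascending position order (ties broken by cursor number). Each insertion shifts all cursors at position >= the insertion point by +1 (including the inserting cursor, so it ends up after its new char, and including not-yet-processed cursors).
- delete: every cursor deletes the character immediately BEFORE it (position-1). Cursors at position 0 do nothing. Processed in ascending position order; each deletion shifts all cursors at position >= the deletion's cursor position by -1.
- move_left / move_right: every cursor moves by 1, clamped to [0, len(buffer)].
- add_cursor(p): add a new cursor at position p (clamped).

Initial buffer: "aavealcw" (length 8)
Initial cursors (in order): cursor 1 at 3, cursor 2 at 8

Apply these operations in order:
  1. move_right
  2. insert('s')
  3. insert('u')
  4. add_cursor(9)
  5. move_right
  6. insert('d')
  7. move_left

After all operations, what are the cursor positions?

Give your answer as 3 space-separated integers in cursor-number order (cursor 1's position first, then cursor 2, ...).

Answer: 7 14 11

Derivation:
After op 1 (move_right): buffer="aavealcw" (len 8), cursors c1@4 c2@8, authorship ........
After op 2 (insert('s')): buffer="aavesalcws" (len 10), cursors c1@5 c2@10, authorship ....1....2
After op 3 (insert('u')): buffer="aavesualcwsu" (len 12), cursors c1@6 c2@12, authorship ....11....22
After op 4 (add_cursor(9)): buffer="aavesualcwsu" (len 12), cursors c1@6 c3@9 c2@12, authorship ....11....22
After op 5 (move_right): buffer="aavesualcwsu" (len 12), cursors c1@7 c3@10 c2@12, authorship ....11....22
After op 6 (insert('d')): buffer="aavesuadlcwdsud" (len 15), cursors c1@8 c3@12 c2@15, authorship ....11.1...3222
After op 7 (move_left): buffer="aavesuadlcwdsud" (len 15), cursors c1@7 c3@11 c2@14, authorship ....11.1...3222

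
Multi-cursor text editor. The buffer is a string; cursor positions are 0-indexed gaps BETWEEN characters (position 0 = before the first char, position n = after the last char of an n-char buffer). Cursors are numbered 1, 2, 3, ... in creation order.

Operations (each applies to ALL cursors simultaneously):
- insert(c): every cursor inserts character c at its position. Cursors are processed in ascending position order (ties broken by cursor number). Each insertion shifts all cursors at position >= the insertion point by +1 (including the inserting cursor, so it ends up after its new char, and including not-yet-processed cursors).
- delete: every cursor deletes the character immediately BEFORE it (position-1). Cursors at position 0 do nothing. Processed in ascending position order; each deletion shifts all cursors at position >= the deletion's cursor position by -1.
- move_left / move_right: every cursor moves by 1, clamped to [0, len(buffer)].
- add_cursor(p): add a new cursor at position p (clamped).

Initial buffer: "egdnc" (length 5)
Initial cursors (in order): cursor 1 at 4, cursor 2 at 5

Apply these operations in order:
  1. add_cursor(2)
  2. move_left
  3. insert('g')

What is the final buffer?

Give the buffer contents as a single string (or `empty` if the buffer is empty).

Answer: eggdgngc

Derivation:
After op 1 (add_cursor(2)): buffer="egdnc" (len 5), cursors c3@2 c1@4 c2@5, authorship .....
After op 2 (move_left): buffer="egdnc" (len 5), cursors c3@1 c1@3 c2@4, authorship .....
After op 3 (insert('g')): buffer="eggdgngc" (len 8), cursors c3@2 c1@5 c2@7, authorship .3..1.2.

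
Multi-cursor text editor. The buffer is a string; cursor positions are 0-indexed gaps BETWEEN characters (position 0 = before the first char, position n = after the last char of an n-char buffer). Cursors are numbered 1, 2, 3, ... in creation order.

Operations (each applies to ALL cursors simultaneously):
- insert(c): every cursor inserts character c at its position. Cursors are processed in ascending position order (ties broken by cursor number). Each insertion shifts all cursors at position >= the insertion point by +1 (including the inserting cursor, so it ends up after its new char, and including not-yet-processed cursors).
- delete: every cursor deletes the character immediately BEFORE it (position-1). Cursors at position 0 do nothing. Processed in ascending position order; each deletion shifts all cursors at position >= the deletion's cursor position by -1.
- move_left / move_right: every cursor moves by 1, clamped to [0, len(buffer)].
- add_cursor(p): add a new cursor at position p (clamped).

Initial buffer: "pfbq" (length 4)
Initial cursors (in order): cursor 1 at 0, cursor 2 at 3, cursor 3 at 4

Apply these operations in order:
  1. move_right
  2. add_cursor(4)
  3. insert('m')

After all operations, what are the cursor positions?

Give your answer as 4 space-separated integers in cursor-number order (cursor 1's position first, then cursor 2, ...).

Answer: 2 8 8 8

Derivation:
After op 1 (move_right): buffer="pfbq" (len 4), cursors c1@1 c2@4 c3@4, authorship ....
After op 2 (add_cursor(4)): buffer="pfbq" (len 4), cursors c1@1 c2@4 c3@4 c4@4, authorship ....
After op 3 (insert('m')): buffer="pmfbqmmm" (len 8), cursors c1@2 c2@8 c3@8 c4@8, authorship .1...234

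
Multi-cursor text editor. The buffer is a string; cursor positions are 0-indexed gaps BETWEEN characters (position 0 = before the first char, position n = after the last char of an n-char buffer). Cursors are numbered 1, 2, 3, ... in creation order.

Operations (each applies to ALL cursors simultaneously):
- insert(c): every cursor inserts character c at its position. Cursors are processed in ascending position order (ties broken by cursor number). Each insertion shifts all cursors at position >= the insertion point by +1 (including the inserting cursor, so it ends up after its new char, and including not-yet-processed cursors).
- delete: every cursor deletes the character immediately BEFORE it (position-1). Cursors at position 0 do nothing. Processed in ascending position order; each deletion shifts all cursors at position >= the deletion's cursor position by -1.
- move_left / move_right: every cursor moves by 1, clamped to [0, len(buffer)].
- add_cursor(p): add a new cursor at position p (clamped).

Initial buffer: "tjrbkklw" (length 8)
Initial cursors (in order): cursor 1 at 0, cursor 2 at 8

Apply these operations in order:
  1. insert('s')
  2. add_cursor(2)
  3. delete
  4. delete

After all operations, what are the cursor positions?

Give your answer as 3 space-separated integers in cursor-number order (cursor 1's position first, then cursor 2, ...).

Answer: 0 6 0

Derivation:
After op 1 (insert('s')): buffer="stjrbkklws" (len 10), cursors c1@1 c2@10, authorship 1........2
After op 2 (add_cursor(2)): buffer="stjrbkklws" (len 10), cursors c1@1 c3@2 c2@10, authorship 1........2
After op 3 (delete): buffer="jrbkklw" (len 7), cursors c1@0 c3@0 c2@7, authorship .......
After op 4 (delete): buffer="jrbkkl" (len 6), cursors c1@0 c3@0 c2@6, authorship ......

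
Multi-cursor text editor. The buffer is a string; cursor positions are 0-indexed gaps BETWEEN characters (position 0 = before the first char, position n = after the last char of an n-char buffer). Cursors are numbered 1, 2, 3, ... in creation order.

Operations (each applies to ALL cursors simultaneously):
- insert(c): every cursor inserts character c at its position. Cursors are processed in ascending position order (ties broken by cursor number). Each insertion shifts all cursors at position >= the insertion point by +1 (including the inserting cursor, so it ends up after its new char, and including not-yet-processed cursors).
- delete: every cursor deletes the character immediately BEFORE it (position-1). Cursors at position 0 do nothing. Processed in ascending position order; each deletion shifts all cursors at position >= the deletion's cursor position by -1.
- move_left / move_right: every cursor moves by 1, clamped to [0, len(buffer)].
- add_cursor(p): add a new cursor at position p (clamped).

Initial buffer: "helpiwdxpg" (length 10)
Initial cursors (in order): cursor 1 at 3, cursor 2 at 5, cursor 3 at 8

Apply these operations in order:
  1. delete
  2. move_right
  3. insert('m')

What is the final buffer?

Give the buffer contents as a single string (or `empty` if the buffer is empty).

After op 1 (delete): buffer="hepwdpg" (len 7), cursors c1@2 c2@3 c3@5, authorship .......
After op 2 (move_right): buffer="hepwdpg" (len 7), cursors c1@3 c2@4 c3@6, authorship .......
After op 3 (insert('m')): buffer="hepmwmdpmg" (len 10), cursors c1@4 c2@6 c3@9, authorship ...1.2..3.

Answer: hepmwmdpmg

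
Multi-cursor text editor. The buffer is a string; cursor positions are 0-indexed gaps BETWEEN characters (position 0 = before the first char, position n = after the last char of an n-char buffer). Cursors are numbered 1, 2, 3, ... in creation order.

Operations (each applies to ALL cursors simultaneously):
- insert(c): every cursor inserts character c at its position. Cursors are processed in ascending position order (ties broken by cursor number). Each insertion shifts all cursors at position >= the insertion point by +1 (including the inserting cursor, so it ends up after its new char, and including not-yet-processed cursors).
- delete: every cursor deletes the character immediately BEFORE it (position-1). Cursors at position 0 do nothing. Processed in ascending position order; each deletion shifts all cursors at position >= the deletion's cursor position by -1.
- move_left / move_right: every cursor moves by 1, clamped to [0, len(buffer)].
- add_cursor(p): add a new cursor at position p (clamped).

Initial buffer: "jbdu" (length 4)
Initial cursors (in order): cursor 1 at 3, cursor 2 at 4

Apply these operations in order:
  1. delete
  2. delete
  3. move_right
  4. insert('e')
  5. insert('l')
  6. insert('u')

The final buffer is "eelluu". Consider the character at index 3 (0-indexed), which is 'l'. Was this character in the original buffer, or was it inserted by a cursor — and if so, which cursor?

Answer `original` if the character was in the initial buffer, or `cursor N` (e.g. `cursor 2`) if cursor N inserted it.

After op 1 (delete): buffer="jb" (len 2), cursors c1@2 c2@2, authorship ..
After op 2 (delete): buffer="" (len 0), cursors c1@0 c2@0, authorship 
After op 3 (move_right): buffer="" (len 0), cursors c1@0 c2@0, authorship 
After op 4 (insert('e')): buffer="ee" (len 2), cursors c1@2 c2@2, authorship 12
After op 5 (insert('l')): buffer="eell" (len 4), cursors c1@4 c2@4, authorship 1212
After op 6 (insert('u')): buffer="eelluu" (len 6), cursors c1@6 c2@6, authorship 121212
Authorship (.=original, N=cursor N): 1 2 1 2 1 2
Index 3: author = 2

Answer: cursor 2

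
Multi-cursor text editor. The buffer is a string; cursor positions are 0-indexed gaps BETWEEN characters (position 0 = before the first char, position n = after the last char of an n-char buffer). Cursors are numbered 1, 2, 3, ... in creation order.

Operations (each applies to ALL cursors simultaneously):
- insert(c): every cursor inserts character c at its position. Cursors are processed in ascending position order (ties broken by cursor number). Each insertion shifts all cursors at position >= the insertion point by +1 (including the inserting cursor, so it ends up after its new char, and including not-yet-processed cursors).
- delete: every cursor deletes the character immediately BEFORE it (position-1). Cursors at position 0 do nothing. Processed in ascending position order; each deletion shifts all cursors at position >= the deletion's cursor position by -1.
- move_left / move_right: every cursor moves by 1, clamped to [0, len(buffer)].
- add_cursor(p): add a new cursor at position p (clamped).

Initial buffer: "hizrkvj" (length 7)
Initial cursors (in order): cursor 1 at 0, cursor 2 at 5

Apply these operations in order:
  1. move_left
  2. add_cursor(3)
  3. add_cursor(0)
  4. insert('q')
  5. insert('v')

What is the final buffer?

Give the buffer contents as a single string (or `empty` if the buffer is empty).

Answer: qqvvhizqvrqvkvj

Derivation:
After op 1 (move_left): buffer="hizrkvj" (len 7), cursors c1@0 c2@4, authorship .......
After op 2 (add_cursor(3)): buffer="hizrkvj" (len 7), cursors c1@0 c3@3 c2@4, authorship .......
After op 3 (add_cursor(0)): buffer="hizrkvj" (len 7), cursors c1@0 c4@0 c3@3 c2@4, authorship .......
After op 4 (insert('q')): buffer="qqhizqrqkvj" (len 11), cursors c1@2 c4@2 c3@6 c2@8, authorship 14...3.2...
After op 5 (insert('v')): buffer="qqvvhizqvrqvkvj" (len 15), cursors c1@4 c4@4 c3@9 c2@12, authorship 1414...33.22...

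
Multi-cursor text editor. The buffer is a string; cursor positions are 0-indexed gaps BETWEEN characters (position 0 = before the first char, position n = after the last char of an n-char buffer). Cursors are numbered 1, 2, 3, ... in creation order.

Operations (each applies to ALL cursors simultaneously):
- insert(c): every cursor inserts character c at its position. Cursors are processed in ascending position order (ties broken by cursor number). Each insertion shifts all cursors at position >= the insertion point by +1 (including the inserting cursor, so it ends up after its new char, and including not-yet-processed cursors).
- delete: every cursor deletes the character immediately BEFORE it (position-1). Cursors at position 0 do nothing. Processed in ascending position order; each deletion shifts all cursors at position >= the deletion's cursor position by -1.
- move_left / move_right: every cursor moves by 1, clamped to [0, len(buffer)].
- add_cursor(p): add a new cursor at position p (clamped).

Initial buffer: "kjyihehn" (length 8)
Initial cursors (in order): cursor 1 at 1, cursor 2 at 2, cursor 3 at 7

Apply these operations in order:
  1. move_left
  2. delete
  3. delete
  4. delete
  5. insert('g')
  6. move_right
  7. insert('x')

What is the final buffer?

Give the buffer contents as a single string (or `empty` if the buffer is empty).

After op 1 (move_left): buffer="kjyihehn" (len 8), cursors c1@0 c2@1 c3@6, authorship ........
After op 2 (delete): buffer="jyihhn" (len 6), cursors c1@0 c2@0 c3@4, authorship ......
After op 3 (delete): buffer="jyihn" (len 5), cursors c1@0 c2@0 c3@3, authorship .....
After op 4 (delete): buffer="jyhn" (len 4), cursors c1@0 c2@0 c3@2, authorship ....
After op 5 (insert('g')): buffer="ggjyghn" (len 7), cursors c1@2 c2@2 c3@5, authorship 12..3..
After op 6 (move_right): buffer="ggjyghn" (len 7), cursors c1@3 c2@3 c3@6, authorship 12..3..
After op 7 (insert('x')): buffer="ggjxxyghxn" (len 10), cursors c1@5 c2@5 c3@9, authorship 12.12.3.3.

Answer: ggjxxyghxn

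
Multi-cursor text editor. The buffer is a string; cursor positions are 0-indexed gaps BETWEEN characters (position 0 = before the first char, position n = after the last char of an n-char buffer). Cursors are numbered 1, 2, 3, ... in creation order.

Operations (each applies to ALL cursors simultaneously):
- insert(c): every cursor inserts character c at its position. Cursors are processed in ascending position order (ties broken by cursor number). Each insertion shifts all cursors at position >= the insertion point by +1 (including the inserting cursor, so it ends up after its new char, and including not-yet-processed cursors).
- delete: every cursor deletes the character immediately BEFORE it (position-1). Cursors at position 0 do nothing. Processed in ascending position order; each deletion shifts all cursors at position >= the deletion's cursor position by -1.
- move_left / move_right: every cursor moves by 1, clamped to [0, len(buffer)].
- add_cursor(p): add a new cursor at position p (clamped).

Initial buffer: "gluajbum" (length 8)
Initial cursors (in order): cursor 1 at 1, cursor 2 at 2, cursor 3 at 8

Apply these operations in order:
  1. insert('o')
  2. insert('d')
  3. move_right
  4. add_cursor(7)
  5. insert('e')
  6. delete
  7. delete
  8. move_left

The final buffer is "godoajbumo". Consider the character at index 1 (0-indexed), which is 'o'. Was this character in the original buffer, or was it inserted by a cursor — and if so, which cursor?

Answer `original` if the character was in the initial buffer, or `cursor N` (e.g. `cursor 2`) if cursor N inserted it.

Answer: cursor 1

Derivation:
After op 1 (insert('o')): buffer="golouajbumo" (len 11), cursors c1@2 c2@4 c3@11, authorship .1.2......3
After op 2 (insert('d')): buffer="godloduajbumod" (len 14), cursors c1@3 c2@6 c3@14, authorship .11.22......33
After op 3 (move_right): buffer="godloduajbumod" (len 14), cursors c1@4 c2@7 c3@14, authorship .11.22......33
After op 4 (add_cursor(7)): buffer="godloduajbumod" (len 14), cursors c1@4 c2@7 c4@7 c3@14, authorship .11.22......33
After op 5 (insert('e')): buffer="godleodueeajbumode" (len 18), cursors c1@5 c2@10 c4@10 c3@18, authorship .11.122.24.....333
After op 6 (delete): buffer="godloduajbumod" (len 14), cursors c1@4 c2@7 c4@7 c3@14, authorship .11.22......33
After op 7 (delete): buffer="godoajbumo" (len 10), cursors c1@3 c2@4 c4@4 c3@10, authorship .112.....3
After op 8 (move_left): buffer="godoajbumo" (len 10), cursors c1@2 c2@3 c4@3 c3@9, authorship .112.....3
Authorship (.=original, N=cursor N): . 1 1 2 . . . . . 3
Index 1: author = 1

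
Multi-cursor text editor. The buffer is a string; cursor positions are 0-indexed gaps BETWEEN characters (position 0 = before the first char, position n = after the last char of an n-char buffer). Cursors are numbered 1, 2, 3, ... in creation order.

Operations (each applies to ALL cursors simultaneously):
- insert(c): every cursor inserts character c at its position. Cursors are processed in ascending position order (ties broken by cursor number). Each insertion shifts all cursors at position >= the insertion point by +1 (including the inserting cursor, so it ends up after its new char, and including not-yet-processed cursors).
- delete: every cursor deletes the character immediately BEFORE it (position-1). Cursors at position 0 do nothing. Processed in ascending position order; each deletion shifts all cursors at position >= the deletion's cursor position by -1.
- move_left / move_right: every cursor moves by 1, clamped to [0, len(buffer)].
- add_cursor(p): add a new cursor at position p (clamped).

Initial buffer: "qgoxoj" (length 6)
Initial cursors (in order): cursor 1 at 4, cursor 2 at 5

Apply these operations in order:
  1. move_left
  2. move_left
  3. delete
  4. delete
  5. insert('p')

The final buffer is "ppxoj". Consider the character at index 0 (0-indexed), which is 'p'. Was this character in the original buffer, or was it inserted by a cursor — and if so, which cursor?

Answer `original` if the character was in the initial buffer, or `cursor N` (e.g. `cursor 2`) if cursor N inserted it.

After op 1 (move_left): buffer="qgoxoj" (len 6), cursors c1@3 c2@4, authorship ......
After op 2 (move_left): buffer="qgoxoj" (len 6), cursors c1@2 c2@3, authorship ......
After op 3 (delete): buffer="qxoj" (len 4), cursors c1@1 c2@1, authorship ....
After op 4 (delete): buffer="xoj" (len 3), cursors c1@0 c2@0, authorship ...
After op 5 (insert('p')): buffer="ppxoj" (len 5), cursors c1@2 c2@2, authorship 12...
Authorship (.=original, N=cursor N): 1 2 . . .
Index 0: author = 1

Answer: cursor 1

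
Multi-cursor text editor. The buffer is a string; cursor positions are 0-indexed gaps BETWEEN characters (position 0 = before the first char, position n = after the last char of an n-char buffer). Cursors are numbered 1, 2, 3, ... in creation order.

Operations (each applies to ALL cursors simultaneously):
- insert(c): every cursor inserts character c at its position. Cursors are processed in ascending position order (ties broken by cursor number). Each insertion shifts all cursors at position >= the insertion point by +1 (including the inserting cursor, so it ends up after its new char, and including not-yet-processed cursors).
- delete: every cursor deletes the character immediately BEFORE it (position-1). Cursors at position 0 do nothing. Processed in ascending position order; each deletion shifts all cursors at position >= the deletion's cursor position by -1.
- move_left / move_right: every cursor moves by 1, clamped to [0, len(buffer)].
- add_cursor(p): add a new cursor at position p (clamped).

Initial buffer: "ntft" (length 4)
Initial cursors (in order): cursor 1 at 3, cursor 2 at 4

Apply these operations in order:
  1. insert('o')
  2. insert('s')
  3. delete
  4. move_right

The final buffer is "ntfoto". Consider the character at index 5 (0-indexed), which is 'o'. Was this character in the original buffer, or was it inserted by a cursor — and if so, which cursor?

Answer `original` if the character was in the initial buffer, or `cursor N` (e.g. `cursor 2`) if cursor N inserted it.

After op 1 (insert('o')): buffer="ntfoto" (len 6), cursors c1@4 c2@6, authorship ...1.2
After op 2 (insert('s')): buffer="ntfostos" (len 8), cursors c1@5 c2@8, authorship ...11.22
After op 3 (delete): buffer="ntfoto" (len 6), cursors c1@4 c2@6, authorship ...1.2
After op 4 (move_right): buffer="ntfoto" (len 6), cursors c1@5 c2@6, authorship ...1.2
Authorship (.=original, N=cursor N): . . . 1 . 2
Index 5: author = 2

Answer: cursor 2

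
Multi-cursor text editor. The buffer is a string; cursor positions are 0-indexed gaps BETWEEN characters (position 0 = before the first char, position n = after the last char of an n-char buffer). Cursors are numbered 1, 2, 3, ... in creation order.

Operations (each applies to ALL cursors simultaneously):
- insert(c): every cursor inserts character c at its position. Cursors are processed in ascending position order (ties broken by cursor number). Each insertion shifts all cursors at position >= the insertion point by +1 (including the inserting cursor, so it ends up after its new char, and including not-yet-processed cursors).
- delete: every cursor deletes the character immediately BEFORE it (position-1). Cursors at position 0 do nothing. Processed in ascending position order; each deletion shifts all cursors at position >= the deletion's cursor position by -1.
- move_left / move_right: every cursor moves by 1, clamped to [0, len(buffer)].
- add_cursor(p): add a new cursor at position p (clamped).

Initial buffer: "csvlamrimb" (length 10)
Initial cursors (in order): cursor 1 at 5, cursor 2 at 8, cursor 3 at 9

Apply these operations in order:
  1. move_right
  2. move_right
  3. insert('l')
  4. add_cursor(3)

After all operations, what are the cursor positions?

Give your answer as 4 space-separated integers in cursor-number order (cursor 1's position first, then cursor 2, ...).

Answer: 8 13 13 3

Derivation:
After op 1 (move_right): buffer="csvlamrimb" (len 10), cursors c1@6 c2@9 c3@10, authorship ..........
After op 2 (move_right): buffer="csvlamrimb" (len 10), cursors c1@7 c2@10 c3@10, authorship ..........
After op 3 (insert('l')): buffer="csvlamrlimbll" (len 13), cursors c1@8 c2@13 c3@13, authorship .......1...23
After op 4 (add_cursor(3)): buffer="csvlamrlimbll" (len 13), cursors c4@3 c1@8 c2@13 c3@13, authorship .......1...23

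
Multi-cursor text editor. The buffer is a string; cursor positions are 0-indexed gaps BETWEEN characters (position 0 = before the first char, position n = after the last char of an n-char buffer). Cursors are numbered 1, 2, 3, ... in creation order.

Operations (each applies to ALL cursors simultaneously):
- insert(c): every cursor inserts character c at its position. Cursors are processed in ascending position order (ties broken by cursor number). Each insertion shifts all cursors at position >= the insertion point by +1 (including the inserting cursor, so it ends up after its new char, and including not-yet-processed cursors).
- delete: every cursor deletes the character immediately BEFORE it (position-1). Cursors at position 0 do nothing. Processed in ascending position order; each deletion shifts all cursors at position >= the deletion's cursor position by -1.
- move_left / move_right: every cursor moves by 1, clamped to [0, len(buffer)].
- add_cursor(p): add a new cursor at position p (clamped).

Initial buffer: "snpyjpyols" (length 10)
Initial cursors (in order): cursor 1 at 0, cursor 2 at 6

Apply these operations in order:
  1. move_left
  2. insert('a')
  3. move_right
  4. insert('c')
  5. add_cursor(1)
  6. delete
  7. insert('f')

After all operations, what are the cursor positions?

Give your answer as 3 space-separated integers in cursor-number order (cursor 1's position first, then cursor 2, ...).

After op 1 (move_left): buffer="snpyjpyols" (len 10), cursors c1@0 c2@5, authorship ..........
After op 2 (insert('a')): buffer="asnpyjapyols" (len 12), cursors c1@1 c2@7, authorship 1.....2.....
After op 3 (move_right): buffer="asnpyjapyols" (len 12), cursors c1@2 c2@8, authorship 1.....2.....
After op 4 (insert('c')): buffer="ascnpyjapcyols" (len 14), cursors c1@3 c2@10, authorship 1.1....2.2....
After op 5 (add_cursor(1)): buffer="ascnpyjapcyols" (len 14), cursors c3@1 c1@3 c2@10, authorship 1.1....2.2....
After op 6 (delete): buffer="snpyjapyols" (len 11), cursors c3@0 c1@1 c2@7, authorship .....2.....
After op 7 (insert('f')): buffer="fsfnpyjapfyols" (len 14), cursors c3@1 c1@3 c2@10, authorship 3.1....2.2....

Answer: 3 10 1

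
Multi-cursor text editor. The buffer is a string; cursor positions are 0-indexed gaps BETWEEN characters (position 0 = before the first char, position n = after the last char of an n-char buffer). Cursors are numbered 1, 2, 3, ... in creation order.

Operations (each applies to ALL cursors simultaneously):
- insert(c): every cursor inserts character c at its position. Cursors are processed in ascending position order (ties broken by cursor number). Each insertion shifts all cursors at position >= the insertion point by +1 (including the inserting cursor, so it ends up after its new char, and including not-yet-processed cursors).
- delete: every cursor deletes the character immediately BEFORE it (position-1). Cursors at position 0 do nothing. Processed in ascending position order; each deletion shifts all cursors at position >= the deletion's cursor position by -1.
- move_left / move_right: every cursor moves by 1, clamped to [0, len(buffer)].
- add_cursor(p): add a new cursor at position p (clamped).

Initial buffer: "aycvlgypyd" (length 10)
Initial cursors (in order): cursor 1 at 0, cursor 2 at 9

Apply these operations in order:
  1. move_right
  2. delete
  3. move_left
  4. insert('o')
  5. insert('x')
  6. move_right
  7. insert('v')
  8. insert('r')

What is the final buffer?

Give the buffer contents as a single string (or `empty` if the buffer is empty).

Answer: oxyvrcvlgypoxyvr

Derivation:
After op 1 (move_right): buffer="aycvlgypyd" (len 10), cursors c1@1 c2@10, authorship ..........
After op 2 (delete): buffer="ycvlgypy" (len 8), cursors c1@0 c2@8, authorship ........
After op 3 (move_left): buffer="ycvlgypy" (len 8), cursors c1@0 c2@7, authorship ........
After op 4 (insert('o')): buffer="oycvlgypoy" (len 10), cursors c1@1 c2@9, authorship 1.......2.
After op 5 (insert('x')): buffer="oxycvlgypoxy" (len 12), cursors c1@2 c2@11, authorship 11.......22.
After op 6 (move_right): buffer="oxycvlgypoxy" (len 12), cursors c1@3 c2@12, authorship 11.......22.
After op 7 (insert('v')): buffer="oxyvcvlgypoxyv" (len 14), cursors c1@4 c2@14, authorship 11.1......22.2
After op 8 (insert('r')): buffer="oxyvrcvlgypoxyvr" (len 16), cursors c1@5 c2@16, authorship 11.11......22.22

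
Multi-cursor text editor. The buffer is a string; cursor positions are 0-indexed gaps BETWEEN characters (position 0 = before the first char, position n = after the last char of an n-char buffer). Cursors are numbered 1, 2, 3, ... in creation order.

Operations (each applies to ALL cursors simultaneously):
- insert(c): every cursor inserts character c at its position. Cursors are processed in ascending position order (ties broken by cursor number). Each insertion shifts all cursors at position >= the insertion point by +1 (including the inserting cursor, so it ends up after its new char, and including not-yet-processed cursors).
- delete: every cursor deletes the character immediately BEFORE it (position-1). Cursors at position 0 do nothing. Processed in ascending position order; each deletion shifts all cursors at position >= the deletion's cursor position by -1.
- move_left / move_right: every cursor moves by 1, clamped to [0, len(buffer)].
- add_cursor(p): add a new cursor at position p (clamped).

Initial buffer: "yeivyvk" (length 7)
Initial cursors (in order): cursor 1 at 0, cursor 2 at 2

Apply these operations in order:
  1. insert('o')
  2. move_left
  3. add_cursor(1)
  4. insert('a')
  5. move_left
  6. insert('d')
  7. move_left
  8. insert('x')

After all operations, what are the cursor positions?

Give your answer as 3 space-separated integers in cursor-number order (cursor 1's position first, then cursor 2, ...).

After op 1 (insert('o')): buffer="oyeoivyvk" (len 9), cursors c1@1 c2@4, authorship 1..2.....
After op 2 (move_left): buffer="oyeoivyvk" (len 9), cursors c1@0 c2@3, authorship 1..2.....
After op 3 (add_cursor(1)): buffer="oyeoivyvk" (len 9), cursors c1@0 c3@1 c2@3, authorship 1..2.....
After op 4 (insert('a')): buffer="aoayeaoivyvk" (len 12), cursors c1@1 c3@3 c2@6, authorship 113..22.....
After op 5 (move_left): buffer="aoayeaoivyvk" (len 12), cursors c1@0 c3@2 c2@5, authorship 113..22.....
After op 6 (insert('d')): buffer="daodayedaoivyvk" (len 15), cursors c1@1 c3@4 c2@8, authorship 11133..222.....
After op 7 (move_left): buffer="daodayedaoivyvk" (len 15), cursors c1@0 c3@3 c2@7, authorship 11133..222.....
After op 8 (insert('x')): buffer="xdaoxdayexdaoivyvk" (len 18), cursors c1@1 c3@5 c2@10, authorship 1111333..2222.....

Answer: 1 10 5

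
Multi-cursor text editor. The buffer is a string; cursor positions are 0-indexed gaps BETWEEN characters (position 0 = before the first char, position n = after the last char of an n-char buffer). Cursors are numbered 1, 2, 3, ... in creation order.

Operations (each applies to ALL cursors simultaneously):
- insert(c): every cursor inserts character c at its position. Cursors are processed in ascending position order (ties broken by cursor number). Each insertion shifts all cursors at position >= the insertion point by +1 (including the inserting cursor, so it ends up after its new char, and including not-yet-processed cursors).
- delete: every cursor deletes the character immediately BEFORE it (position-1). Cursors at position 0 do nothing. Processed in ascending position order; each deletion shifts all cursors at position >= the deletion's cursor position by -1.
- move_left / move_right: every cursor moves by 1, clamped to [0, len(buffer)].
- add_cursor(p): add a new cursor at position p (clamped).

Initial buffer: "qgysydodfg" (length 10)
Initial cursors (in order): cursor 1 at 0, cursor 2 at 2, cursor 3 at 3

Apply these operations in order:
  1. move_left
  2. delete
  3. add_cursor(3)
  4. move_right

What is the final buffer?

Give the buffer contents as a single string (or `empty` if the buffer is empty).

After op 1 (move_left): buffer="qgysydodfg" (len 10), cursors c1@0 c2@1 c3@2, authorship ..........
After op 2 (delete): buffer="ysydodfg" (len 8), cursors c1@0 c2@0 c3@0, authorship ........
After op 3 (add_cursor(3)): buffer="ysydodfg" (len 8), cursors c1@0 c2@0 c3@0 c4@3, authorship ........
After op 4 (move_right): buffer="ysydodfg" (len 8), cursors c1@1 c2@1 c3@1 c4@4, authorship ........

Answer: ysydodfg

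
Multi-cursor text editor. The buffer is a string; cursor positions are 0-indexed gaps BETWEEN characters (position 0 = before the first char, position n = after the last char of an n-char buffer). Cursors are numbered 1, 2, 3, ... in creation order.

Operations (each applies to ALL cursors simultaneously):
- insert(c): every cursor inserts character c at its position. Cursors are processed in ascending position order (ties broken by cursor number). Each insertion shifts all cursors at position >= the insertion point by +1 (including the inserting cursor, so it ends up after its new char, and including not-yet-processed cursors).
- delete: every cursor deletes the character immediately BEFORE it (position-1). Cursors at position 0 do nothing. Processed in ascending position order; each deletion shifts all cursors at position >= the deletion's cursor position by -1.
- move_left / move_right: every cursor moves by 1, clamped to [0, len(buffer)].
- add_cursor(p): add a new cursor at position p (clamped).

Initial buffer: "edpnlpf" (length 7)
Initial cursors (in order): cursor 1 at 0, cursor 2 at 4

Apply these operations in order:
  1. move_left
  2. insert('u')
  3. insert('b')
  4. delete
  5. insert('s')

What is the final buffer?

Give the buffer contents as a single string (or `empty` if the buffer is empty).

After op 1 (move_left): buffer="edpnlpf" (len 7), cursors c1@0 c2@3, authorship .......
After op 2 (insert('u')): buffer="uedpunlpf" (len 9), cursors c1@1 c2@5, authorship 1...2....
After op 3 (insert('b')): buffer="ubedpubnlpf" (len 11), cursors c1@2 c2@7, authorship 11...22....
After op 4 (delete): buffer="uedpunlpf" (len 9), cursors c1@1 c2@5, authorship 1...2....
After op 5 (insert('s')): buffer="usedpusnlpf" (len 11), cursors c1@2 c2@7, authorship 11...22....

Answer: usedpusnlpf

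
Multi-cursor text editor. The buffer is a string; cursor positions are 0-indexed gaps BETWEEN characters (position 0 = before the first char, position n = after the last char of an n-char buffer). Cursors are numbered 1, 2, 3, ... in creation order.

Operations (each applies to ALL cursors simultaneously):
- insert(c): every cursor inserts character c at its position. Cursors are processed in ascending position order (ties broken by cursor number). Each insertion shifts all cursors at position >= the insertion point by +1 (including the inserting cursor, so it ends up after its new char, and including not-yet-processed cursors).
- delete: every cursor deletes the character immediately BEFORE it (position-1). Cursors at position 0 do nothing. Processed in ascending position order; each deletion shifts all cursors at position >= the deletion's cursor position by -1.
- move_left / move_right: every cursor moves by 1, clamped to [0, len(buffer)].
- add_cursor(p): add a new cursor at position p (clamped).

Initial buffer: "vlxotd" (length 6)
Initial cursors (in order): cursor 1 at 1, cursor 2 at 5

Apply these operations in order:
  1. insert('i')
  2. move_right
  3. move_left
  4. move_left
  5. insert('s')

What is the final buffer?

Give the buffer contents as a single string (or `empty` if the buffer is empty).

Answer: vsilxotsid

Derivation:
After op 1 (insert('i')): buffer="vilxotid" (len 8), cursors c1@2 c2@7, authorship .1....2.
After op 2 (move_right): buffer="vilxotid" (len 8), cursors c1@3 c2@8, authorship .1....2.
After op 3 (move_left): buffer="vilxotid" (len 8), cursors c1@2 c2@7, authorship .1....2.
After op 4 (move_left): buffer="vilxotid" (len 8), cursors c1@1 c2@6, authorship .1....2.
After op 5 (insert('s')): buffer="vsilxotsid" (len 10), cursors c1@2 c2@8, authorship .11....22.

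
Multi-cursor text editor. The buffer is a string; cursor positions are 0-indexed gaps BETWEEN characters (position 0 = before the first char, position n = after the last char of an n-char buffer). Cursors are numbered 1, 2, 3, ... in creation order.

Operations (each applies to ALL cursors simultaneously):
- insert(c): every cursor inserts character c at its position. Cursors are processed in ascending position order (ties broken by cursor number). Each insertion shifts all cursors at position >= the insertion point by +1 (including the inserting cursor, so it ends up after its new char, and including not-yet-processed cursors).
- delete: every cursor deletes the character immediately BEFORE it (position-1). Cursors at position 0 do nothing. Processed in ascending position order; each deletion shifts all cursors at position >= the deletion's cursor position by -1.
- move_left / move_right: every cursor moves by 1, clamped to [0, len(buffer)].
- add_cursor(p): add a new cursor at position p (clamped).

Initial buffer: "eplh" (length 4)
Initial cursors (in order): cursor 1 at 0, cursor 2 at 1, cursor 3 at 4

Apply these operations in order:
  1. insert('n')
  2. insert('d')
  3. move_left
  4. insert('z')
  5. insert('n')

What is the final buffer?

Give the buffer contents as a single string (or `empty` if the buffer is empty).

After op 1 (insert('n')): buffer="nenplhn" (len 7), cursors c1@1 c2@3 c3@7, authorship 1.2...3
After op 2 (insert('d')): buffer="ndendplhnd" (len 10), cursors c1@2 c2@5 c3@10, authorship 11.22...33
After op 3 (move_left): buffer="ndendplhnd" (len 10), cursors c1@1 c2@4 c3@9, authorship 11.22...33
After op 4 (insert('z')): buffer="nzdenzdplhnzd" (len 13), cursors c1@2 c2@6 c3@12, authorship 111.222...333
After op 5 (insert('n')): buffer="nzndenzndplhnznd" (len 16), cursors c1@3 c2@8 c3@15, authorship 1111.2222...3333

Answer: nzndenzndplhnznd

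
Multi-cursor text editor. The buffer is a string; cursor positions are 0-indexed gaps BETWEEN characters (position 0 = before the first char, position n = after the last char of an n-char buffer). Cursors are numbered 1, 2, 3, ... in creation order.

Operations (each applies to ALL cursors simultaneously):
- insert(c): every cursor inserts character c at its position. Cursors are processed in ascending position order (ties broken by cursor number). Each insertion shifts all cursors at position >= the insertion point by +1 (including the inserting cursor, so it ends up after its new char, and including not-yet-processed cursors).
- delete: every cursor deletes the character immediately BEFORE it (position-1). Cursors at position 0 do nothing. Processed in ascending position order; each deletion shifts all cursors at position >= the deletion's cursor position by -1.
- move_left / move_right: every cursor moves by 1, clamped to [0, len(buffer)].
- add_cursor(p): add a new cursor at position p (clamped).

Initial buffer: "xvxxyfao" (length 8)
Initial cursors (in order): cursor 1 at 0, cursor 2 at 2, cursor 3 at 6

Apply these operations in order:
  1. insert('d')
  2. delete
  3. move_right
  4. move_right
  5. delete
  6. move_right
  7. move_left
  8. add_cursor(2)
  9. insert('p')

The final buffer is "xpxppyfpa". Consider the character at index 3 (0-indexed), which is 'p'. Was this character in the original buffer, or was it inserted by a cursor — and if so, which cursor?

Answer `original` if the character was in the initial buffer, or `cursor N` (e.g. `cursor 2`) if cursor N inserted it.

After op 1 (insert('d')): buffer="dxvdxxyfdao" (len 11), cursors c1@1 c2@4 c3@9, authorship 1..2....3..
After op 2 (delete): buffer="xvxxyfao" (len 8), cursors c1@0 c2@2 c3@6, authorship ........
After op 3 (move_right): buffer="xvxxyfao" (len 8), cursors c1@1 c2@3 c3@7, authorship ........
After op 4 (move_right): buffer="xvxxyfao" (len 8), cursors c1@2 c2@4 c3@8, authorship ........
After op 5 (delete): buffer="xxyfa" (len 5), cursors c1@1 c2@2 c3@5, authorship .....
After op 6 (move_right): buffer="xxyfa" (len 5), cursors c1@2 c2@3 c3@5, authorship .....
After op 7 (move_left): buffer="xxyfa" (len 5), cursors c1@1 c2@2 c3@4, authorship .....
After op 8 (add_cursor(2)): buffer="xxyfa" (len 5), cursors c1@1 c2@2 c4@2 c3@4, authorship .....
After op 9 (insert('p')): buffer="xpxppyfpa" (len 9), cursors c1@2 c2@5 c4@5 c3@8, authorship .1.24..3.
Authorship (.=original, N=cursor N): . 1 . 2 4 . . 3 .
Index 3: author = 2

Answer: cursor 2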